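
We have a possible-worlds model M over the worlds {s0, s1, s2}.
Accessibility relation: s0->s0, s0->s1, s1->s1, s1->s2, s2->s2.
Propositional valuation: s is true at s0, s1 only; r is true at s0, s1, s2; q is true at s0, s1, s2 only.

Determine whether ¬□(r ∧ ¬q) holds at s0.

Yes

At s0: □(r ∧ ¬q) is false, so ¬□(r ∧ ¬q) is true.
  At s0: □(r ∧ ¬q) requires r ∧ ¬q at every successor {s0, s1}.
    r ∧ ¬q fails at s0, so □(r ∧ ¬q) is false at s0.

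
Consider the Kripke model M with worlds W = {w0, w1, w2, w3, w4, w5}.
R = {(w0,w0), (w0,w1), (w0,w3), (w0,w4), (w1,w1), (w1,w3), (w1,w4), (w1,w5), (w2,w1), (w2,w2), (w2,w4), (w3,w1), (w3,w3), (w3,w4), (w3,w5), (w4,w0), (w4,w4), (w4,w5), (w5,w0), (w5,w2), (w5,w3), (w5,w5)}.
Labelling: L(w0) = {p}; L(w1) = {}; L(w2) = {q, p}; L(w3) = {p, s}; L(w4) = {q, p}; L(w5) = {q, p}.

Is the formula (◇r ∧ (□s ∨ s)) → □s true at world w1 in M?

At w1: ◇r ∧ (□s ∨ s) is false, □s is false, so (◇r ∧ (□s ∨ s)) → □s is true.
  At w1: ◇r is false, □s ∨ s is false, so ◇r ∧ (□s ∨ s) is false.
    At w1: ◇r requires r at some successor in {w1, w3, w4, w5}.
      At w1: r is false.
      At w3: r is false.
      At w4: r is false.
      At w5: r is false.
    So ◇r is false at w1.
    At w1: □s is false, s is false, so □s ∨ s is false.
      At w1: □s requires s at every successor {w1, w3, w4, w5}.
        s fails at w1, so □s is false at w1.
  At w1: □s requires s at every successor {w1, w3, w4, w5}.
    s fails at w1, so □s is false at w1.

Yes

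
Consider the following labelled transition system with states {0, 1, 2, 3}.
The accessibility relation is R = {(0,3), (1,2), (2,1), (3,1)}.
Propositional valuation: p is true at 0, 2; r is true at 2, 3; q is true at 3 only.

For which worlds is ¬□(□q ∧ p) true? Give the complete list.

Let φ = ¬□(□q ∧ p). Evaluate φ at each world:
  0 (successors {3}): φ is true.
  1 (successors {2}): φ is true.
  2 (successors {1}): φ is true.
  3 (successors {1}): φ is true.
For instance, at 0:
  At 0: □(□q ∧ p) is false, so ¬□(□q ∧ p) is true.
    At 0: □(□q ∧ p) requires □q ∧ p at every successor {3}.
      □q ∧ p fails at 3, so □(□q ∧ p) is false at 0.
Satisfying worlds: {0, 1, 2, 3}

0, 1, 2, 3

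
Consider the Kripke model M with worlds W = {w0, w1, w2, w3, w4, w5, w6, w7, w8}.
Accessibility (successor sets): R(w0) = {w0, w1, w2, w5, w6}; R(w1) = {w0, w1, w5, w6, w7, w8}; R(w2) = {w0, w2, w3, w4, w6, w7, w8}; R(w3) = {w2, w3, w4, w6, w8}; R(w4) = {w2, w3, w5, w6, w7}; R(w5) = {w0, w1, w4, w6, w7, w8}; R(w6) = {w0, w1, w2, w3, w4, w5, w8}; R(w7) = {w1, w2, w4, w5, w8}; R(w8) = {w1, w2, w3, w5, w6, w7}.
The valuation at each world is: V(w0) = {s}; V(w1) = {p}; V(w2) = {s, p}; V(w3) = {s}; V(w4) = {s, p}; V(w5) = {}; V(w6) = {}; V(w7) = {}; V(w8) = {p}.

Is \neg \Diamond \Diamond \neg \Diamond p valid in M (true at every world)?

Let φ = \neg \Diamond \Diamond \neg \Diamond p. Evaluate φ at each world:
  w0 (successors {w0, w1, w2, w5, w6}): φ is true.
  w1 (successors {w0, w1, w5, w6, w7, w8}): φ is true.
  w2 (successors {w0, w2, w3, w4, w6, w7, w8}): φ is true.
  w3 (successors {w2, w3, w4, w6, w8}): φ is true.
  w4 (successors {w2, w3, w5, w6, w7}): φ is true.
  w5 (successors {w0, w1, w4, w6, w7, w8}): φ is true.
  w6 (successors {w0, w1, w2, w3, w4, w5, w8}): φ is true.
  w7 (successors {w1, w2, w4, w5, w8}): φ is true.
  w8 (successors {w1, w2, w3, w5, w6, w7}): φ is true.
For instance, at w5:
  At w5: \Diamond \Diamond \neg \Diamond p is false, so \neg \Diamond \Diamond \neg \Diamond p is true.
    At w5: \Diamond \Diamond \neg \Diamond p requires \Diamond \neg \Diamond p at some successor in {w0, w1, w4, w6, w7, w8}.
      At w0: \Diamond \neg \Diamond p is false.
      At w1: \Diamond \neg \Diamond p is false.
      At w4: \Diamond \neg \Diamond p is false.
      At w6: \Diamond \neg \Diamond p is false.
      At w7: \Diamond \neg \Diamond p is false.
      At w8: \Diamond \neg \Diamond p is false.
    So \Diamond \Diamond \neg \Diamond p is false at w5.

Yes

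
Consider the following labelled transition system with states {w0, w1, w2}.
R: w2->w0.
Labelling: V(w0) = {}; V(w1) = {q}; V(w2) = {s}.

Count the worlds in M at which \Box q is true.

Let φ = \Box q. Evaluate φ at each world:
  w0 (successors ∅): φ is true.
  w1 (successors ∅): φ is true.
  w2 (successors {w0}): φ is false.
For instance, at w2:
  At w2: \Box q requires q at every successor {w0}.
    q fails at w0, so \Box q is false at w2.
Satisfying worlds: {w0, w1}

2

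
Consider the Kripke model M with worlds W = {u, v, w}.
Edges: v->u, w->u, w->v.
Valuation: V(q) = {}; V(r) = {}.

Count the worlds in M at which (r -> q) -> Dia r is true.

0

Let φ = (r -> q) -> Dia r. Evaluate φ at each world:
  u (successors ∅): φ is false.
  v (successors {u}): φ is false.
  w (successors {u, v}): φ is false.
For instance, at v:
  At v: r -> q is true, Dia r is false, so (r -> q) -> Dia r is false.
    At v: Dia r requires r at some successor in {u}.
      At u: r is false.
    So Dia r is false at v.
Satisfying worlds: none.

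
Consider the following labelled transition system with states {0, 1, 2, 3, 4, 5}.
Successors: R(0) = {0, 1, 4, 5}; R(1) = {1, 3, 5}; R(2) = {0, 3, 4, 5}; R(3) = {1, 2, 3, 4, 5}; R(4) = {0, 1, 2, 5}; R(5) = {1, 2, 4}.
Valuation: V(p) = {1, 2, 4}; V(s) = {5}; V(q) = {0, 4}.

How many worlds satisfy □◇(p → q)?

6

Recall that □ψ holds at a world iff ψ holds at every accessible world, and ◇ψ holds iff ψ holds at some accessible world.
Let φ = □◇(p → q). Evaluate φ at each world:
  0 (successors {0, 1, 4, 5}): φ is true.
  1 (successors {1, 3, 5}): φ is true.
  2 (successors {0, 3, 4, 5}): φ is true.
  3 (successors {1, 2, 3, 4, 5}): φ is true.
  4 (successors {0, 1, 2, 5}): φ is true.
  5 (successors {1, 2, 4}): φ is true.
For instance, at 4:
  At 4: □◇(p → q) requires ◇(p → q) at every successor {0, 1, 2, 5}.
    At 0: ◇(p → q) is true.
    At 1: ◇(p → q) is true.
    At 2: ◇(p → q) is true.
    At 5: ◇(p → q) is true.
  So □◇(p → q) is true at 4.
Satisfying worlds: {0, 1, 2, 3, 4, 5}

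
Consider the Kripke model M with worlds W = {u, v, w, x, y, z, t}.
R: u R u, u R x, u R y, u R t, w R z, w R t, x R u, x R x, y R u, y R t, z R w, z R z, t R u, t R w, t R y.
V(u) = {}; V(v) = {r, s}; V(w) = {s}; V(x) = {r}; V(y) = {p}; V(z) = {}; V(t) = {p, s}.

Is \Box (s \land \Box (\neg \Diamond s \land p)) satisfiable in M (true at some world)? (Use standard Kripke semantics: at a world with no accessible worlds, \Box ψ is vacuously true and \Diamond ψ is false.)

Recall that \Box ψ holds at a world iff ψ holds at every accessible world, and \Diamond ψ holds iff ψ holds at some accessible world.
Let φ = \Box (s \land \Box (\neg \Diamond s \land p)). Evaluate φ at each world:
  u (successors {u, x, y, t}): φ is false.
  v (successors ∅): φ is true.
  w (successors {z, t}): φ is false.
  x (successors {u, x}): φ is false.
  y (successors {u, t}): φ is false.
  z (successors {w, z}): φ is false.
  t (successors {u, w, y}): φ is false.
Detail at v (witness):
  At v: no accessible worlds, so \Box (s \land \Box (\neg \Diamond s \land p)) holds vacuously.

Yes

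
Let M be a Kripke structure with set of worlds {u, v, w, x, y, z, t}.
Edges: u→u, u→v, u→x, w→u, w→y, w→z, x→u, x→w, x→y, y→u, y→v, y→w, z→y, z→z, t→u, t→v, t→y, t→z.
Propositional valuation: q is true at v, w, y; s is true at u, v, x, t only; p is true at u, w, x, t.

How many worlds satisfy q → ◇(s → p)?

Let φ = q → ◇(s → p). Evaluate φ at each world:
  u (successors {u, v, x}): φ is true.
  v (successors ∅): φ is false.
  w (successors {u, y, z}): φ is true.
  x (successors {u, w, y}): φ is true.
  y (successors {u, v, w}): φ is true.
  z (successors {y, z}): φ is true.
  t (successors {u, v, y, z}): φ is true.
For instance, at x:
  At x: q is false, ◇(s → p) is true, so q → ◇(s → p) is true.
    At x: ◇(s → p) requires s → p at some successor in {u, w, y}.
      s → p holds at u, so ◇(s → p) is true at x.
Satisfying worlds: {u, w, x, y, z, t}

6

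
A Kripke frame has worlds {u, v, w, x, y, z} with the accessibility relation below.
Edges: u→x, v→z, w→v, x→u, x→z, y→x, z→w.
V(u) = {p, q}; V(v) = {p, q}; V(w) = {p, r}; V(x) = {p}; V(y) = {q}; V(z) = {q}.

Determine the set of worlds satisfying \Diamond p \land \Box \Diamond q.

Let φ = \Diamond p \land \Box \Diamond q. Evaluate φ at each world:
  u (successors {x}): φ is true.
  v (successors {z}): φ is false.
  w (successors {v}): φ is true.
  x (successors {u, z}): φ is false.
  y (successors {x}): φ is true.
  z (successors {w}): φ is true.
For instance, at u:
  At u: \Diamond p is true, \Box \Diamond q is true, so \Diamond p \land \Box \Diamond q is true.
    At u: \Diamond p requires p at some successor in {x}.
      p holds at x, so \Diamond p is true at u.
    At u: \Box \Diamond q requires \Diamond q at every successor {x}.
      At x: \Diamond q is true.
    So \Box \Diamond q is true at u.
Satisfying worlds: {u, w, y, z}

u, w, y, z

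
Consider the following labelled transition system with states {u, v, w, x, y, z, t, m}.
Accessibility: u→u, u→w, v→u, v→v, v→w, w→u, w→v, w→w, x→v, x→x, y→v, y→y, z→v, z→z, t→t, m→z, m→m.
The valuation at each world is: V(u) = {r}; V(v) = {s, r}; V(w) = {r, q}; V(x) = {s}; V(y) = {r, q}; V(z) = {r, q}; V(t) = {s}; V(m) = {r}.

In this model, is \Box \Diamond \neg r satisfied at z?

Recall that \Box ψ holds at a world iff ψ holds at every accessible world, and \Diamond ψ holds iff ψ holds at some accessible world.
At z: \Box \Diamond \neg r requires \Diamond \neg r at every successor {v, z}.
  \Diamond \neg r fails at v, so \Box \Diamond \neg r is false at z.
    At v: \Diamond \neg r requires \neg r at some successor in {u, v, w}.
      At u: \neg r is false.
      At v: \neg r is false.
      At w: \neg r is false.
    So \Diamond \neg r is false at v.

No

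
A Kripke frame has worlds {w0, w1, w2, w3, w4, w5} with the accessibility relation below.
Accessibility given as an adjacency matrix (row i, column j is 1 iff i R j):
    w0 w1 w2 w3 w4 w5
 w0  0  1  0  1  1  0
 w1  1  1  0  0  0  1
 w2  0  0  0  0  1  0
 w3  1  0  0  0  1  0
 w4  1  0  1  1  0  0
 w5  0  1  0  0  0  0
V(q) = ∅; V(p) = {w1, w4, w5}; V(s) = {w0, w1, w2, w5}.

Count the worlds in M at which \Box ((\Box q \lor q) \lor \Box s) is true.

1

Let φ = \Box ((\Box q \lor q) \lor \Box s). Evaluate φ at each world:
  w0 (successors {w1, w3, w4}): φ is false.
  w1 (successors {w0, w1, w5}): φ is false.
  w2 (successors {w4}): φ is false.
  w3 (successors {w0, w4}): φ is false.
  w4 (successors {w0, w2, w3}): φ is false.
  w5 (successors {w1}): φ is true.
For instance, at w2:
  At w2: \Box ((\Box q \lor q) \lor \Box s) requires (\Box q \lor q) \lor \Box s at every successor {w4}.
    (\Box q \lor q) \lor \Box s fails at w4, so \Box ((\Box q \lor q) \lor \Box s) is false at w2.
      At w4: \Box q \lor q is false, \Box s is false, so (\Box q \lor q) \lor \Box s is false.
Satisfying worlds: {w5}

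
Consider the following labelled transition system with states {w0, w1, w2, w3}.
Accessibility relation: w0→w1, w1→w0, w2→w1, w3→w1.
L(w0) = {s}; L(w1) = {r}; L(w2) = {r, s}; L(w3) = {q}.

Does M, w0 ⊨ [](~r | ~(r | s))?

No

At w0: [](~r | ~(r | s)) requires ~r | ~(r | s) at every successor {w1}.
  ~r | ~(r | s) fails at w1, so [](~r | ~(r | s)) is false at w0.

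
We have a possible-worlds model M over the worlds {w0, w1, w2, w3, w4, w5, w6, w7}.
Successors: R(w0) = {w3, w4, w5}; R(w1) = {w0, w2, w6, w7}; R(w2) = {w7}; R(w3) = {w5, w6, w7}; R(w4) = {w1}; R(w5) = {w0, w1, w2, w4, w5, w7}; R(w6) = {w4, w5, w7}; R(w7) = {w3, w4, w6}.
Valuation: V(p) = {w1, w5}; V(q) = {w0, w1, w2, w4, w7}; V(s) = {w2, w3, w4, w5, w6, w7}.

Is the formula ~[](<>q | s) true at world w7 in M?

No

At w7: [](<>q | s) is true, so ~[](<>q | s) is false.
  At w7: [](<>q | s) requires <>q | s at every successor {w3, w4, w6}.
      At w3: <>q is true, s is true, so <>q | s is true.
      At w4: <>q is true, s is true, so <>q | s is true.
      At w6: <>q is true, s is true, so <>q | s is true.
  So [](<>q | s) is true at w7.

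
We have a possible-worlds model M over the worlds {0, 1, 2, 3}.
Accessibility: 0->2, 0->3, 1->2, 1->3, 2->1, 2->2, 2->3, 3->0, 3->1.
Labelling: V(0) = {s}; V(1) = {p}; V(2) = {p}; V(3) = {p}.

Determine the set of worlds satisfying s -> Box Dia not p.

Let φ = s -> Box Dia not p. Evaluate φ at each world:
  0 (successors {2, 3}): φ is false.
  1 (successors {2, 3}): φ is true.
  2 (successors {1, 2, 3}): φ is true.
  3 (successors {0, 1}): φ is true.
For instance, at 0:
  At 0: s is true, Box Dia not p is false, so s -> Box Dia not p is false.
    At 0: Box Dia not p requires Dia not p at every successor {2, 3}.
      Dia not p fails at 2, so Box Dia not p is false at 0.
Satisfying worlds: {1, 2, 3}

1, 2, 3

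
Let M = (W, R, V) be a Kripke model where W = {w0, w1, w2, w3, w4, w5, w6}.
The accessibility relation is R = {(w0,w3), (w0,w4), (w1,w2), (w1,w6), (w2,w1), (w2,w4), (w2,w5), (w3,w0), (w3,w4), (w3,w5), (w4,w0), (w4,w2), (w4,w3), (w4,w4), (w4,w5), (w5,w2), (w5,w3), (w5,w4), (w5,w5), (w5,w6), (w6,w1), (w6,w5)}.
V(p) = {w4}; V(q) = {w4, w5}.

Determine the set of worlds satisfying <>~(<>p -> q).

Recall that <>ψ holds at a world iff ψ holds at some accessible world.
Let φ = <>~(<>p -> q). Evaluate φ at each world:
  w0 (successors {w3, w4}): φ is true.
  w1 (successors {w2, w6}): φ is true.
  w2 (successors {w1, w4, w5}): φ is false.
  w3 (successors {w0, w4, w5}): φ is true.
  w4 (successors {w0, w2, w3, w4, w5}): φ is true.
  w5 (successors {w2, w3, w4, w5, w6}): φ is true.
  w6 (successors {w1, w5}): φ is false.
For instance, at w6:
  At w6: <>~(<>p -> q) requires ~(<>p -> q) at some successor in {w1, w5}.
    At w1: ~(<>p -> q) is false.
    At w5: ~(<>p -> q) is false.
  So <>~(<>p -> q) is false at w6.
Satisfying worlds: {w0, w1, w3, w4, w5}

w0, w1, w3, w4, w5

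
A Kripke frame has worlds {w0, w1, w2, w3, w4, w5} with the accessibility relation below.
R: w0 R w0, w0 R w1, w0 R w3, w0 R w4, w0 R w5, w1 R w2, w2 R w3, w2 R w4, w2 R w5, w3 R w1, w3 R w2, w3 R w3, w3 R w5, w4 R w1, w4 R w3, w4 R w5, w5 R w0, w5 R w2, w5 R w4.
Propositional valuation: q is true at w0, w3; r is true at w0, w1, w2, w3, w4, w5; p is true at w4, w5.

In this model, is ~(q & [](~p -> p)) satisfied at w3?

At w3: q & [](~p -> p) is false, so ~(q & [](~p -> p)) is true.
  At w3: q is true, [](~p -> p) is false, so q & [](~p -> p) is false.
    At w3: [](~p -> p) requires ~p -> p at every successor {w1, w2, w3, w5}.
      ~p -> p fails at w1, so [](~p -> p) is false at w3.

Yes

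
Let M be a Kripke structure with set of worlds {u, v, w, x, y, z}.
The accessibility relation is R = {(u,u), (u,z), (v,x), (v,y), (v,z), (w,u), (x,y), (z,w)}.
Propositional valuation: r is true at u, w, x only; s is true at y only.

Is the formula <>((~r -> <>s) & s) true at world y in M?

At y: no accessible worlds, so <>((~r -> <>s) & s) is false.

No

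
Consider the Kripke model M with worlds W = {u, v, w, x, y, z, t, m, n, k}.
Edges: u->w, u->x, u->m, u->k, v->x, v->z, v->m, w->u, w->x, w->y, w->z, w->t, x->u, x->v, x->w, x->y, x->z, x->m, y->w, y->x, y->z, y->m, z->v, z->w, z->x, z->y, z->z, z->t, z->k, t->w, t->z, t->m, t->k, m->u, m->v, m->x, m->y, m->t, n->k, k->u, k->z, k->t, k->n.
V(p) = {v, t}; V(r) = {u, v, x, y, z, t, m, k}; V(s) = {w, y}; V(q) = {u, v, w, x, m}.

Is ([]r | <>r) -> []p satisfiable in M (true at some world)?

No

Let φ = ([]r | <>r) -> []p. Evaluate φ at each world:
  u (successors {w, x, m, k}): φ is false.
  v (successors {x, z, m}): φ is false.
  w (successors {u, x, y, z, t}): φ is false.
  x (successors {u, v, w, y, z, m}): φ is false.
  y (successors {w, x, z, m}): φ is false.
  z (successors {v, w, x, y, z, t, k}): φ is false.
  t (successors {w, z, m, k}): φ is false.
  m (successors {u, v, x, y, t}): φ is false.
  n (successors {k}): φ is false.
  k (successors {u, z, t, n}): φ is false.
For instance, at w:
  At w: []r | <>r is true, []p is false, so ([]r | <>r) -> []p is false.
    At w: []r is true, <>r is true, so []r | <>r is true.
      At w: []r requires r at every successor {u, x, y, z, t}.
        At u: r is true.
        At x: r is true.
        At y: r is true.
        At z: r is true.
        At t: r is true.
      So []r is true at w.
      At w: <>r requires r at some successor in {u, x, y, z, t}.
        r holds at u, so <>r is true at w.
    At w: []p requires p at every successor {u, x, y, z, t}.
      p fails at u, so []p is false at w.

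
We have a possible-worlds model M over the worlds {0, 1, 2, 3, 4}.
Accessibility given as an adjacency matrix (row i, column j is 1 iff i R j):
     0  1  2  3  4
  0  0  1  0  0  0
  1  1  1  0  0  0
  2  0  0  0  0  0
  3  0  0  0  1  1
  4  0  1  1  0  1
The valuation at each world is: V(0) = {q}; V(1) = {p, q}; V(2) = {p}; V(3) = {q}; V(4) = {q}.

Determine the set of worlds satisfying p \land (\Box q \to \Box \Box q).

Let φ = p \land (\Box q \to \Box \Box q). Evaluate φ at each world:
  0 (successors {1}): φ is false.
  1 (successors {0, 1}): φ is true.
  2 (successors ∅): φ is true.
  3 (successors {3, 4}): φ is false.
  4 (successors {1, 2, 4}): φ is false.
For instance, at 1:
  At 1: p is true, \Box q \to \Box \Box q is true, so p \land (\Box q \to \Box \Box q) is true.
    At 1: \Box q is true, \Box \Box q is true, so \Box q \to \Box \Box q is true.
      At 1: \Box q requires q at every successor {0, 1}.
        At 0: q is true.
        At 1: q is true.
      So \Box q is true at 1.
      At 1: \Box \Box q requires \Box q at every successor {0, 1}.
        At 0: \Box q is true.
        At 1: \Box q is true.
      So \Box \Box q is true at 1.
Satisfying worlds: {1, 2}

1, 2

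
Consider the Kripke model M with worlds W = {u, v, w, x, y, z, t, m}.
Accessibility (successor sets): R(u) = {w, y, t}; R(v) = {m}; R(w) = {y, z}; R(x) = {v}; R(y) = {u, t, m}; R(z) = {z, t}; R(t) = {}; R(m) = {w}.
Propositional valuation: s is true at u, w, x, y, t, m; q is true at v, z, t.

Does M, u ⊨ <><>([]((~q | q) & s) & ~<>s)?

Yes

At u: <><>([]((~q | q) & s) & ~<>s) requires <>([]((~q | q) & s) & ~<>s) at some successor in {w, y, t}.
  <>([]((~q | q) & s) & ~<>s) holds at y, so <><>([]((~q | q) & s) & ~<>s) is true at u.
    At y: <>([]((~q | q) & s) & ~<>s) requires []((~q | q) & s) & ~<>s at some successor in {u, t, m}.
      []((~q | q) & s) & ~<>s holds at t, so <>([]((~q | q) & s) & ~<>s) is true at y.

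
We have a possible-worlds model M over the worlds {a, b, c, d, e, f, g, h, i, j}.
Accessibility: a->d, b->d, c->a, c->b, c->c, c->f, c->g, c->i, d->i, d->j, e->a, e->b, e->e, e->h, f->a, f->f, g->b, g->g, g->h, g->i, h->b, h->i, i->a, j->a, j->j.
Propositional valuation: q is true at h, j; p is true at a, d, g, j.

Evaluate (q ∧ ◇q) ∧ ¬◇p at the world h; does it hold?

Recall that ◇ψ holds at a world iff ψ holds at some accessible world.
At h: q ∧ ◇q is false, ¬◇p is true, so (q ∧ ◇q) ∧ ¬◇p is false.
  At h: q is true, ◇q is false, so q ∧ ◇q is false.
    At h: ◇q requires q at some successor in {b, i}.
      At b: q is false.
      At i: q is false.
    So ◇q is false at h.
  At h: ◇p is false, so ¬◇p is true.
    At h: ◇p requires p at some successor in {b, i}.
      At b: p is false.
      At i: p is false.
    So ◇p is false at h.

No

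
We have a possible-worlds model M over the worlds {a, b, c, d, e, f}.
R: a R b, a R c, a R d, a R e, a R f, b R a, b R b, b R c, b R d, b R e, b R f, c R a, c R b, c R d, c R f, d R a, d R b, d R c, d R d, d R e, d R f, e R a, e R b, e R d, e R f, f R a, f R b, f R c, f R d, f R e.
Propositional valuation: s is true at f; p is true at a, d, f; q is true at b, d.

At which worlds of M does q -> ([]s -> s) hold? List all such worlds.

a, b, c, d, e, f

Let φ = q -> ([]s -> s). Evaluate φ at each world:
  a (successors {b, c, d, e, f}): φ is true.
  b (successors {a, b, c, d, e, f}): φ is true.
  c (successors {a, b, d, f}): φ is true.
  d (successors {a, b, c, d, e, f}): φ is true.
  e (successors {a, b, d, f}): φ is true.
  f (successors {a, b, c, d, e}): φ is true.
For instance, at d:
  At d: q is true, []s -> s is true, so q -> ([]s -> s) is true.
    At d: []s is false, s is false, so []s -> s is true.
      At d: []s requires s at every successor {a, b, c, d, e, f}.
        s fails at a, so []s is false at d.
Satisfying worlds: {a, b, c, d, e, f}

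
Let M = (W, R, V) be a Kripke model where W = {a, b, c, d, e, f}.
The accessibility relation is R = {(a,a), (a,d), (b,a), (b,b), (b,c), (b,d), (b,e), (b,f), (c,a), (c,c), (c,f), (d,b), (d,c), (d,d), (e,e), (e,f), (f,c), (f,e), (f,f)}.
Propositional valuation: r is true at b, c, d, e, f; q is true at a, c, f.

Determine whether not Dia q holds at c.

Recall that Dia ψ holds at a world iff ψ holds at some accessible world.
At c: Dia q is true, so not Dia q is false.
  At c: Dia q requires q at some successor in {a, c, f}.
    q holds at a, so Dia q is true at c.

No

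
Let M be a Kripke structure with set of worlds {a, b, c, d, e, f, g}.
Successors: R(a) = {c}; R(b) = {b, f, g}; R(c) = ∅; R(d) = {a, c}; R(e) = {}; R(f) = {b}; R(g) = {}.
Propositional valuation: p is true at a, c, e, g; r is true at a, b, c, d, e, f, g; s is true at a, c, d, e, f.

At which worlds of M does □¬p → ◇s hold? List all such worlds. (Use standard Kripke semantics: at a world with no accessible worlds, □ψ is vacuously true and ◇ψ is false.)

a, b, d

Let φ = □¬p → ◇s. Evaluate φ at each world:
  a (successors {c}): φ is true.
  b (successors {b, f, g}): φ is true.
  c (successors ∅): φ is false.
  d (successors {a, c}): φ is true.
  e (successors ∅): φ is false.
  f (successors {b}): φ is false.
  g (successors ∅): φ is false.
For instance, at b:
  At b: □¬p is false, ◇s is true, so □¬p → ◇s is true.
    At b: □¬p requires ¬p at every successor {b, f, g}.
      ¬p fails at g, so □¬p is false at b.
    At b: ◇s requires s at some successor in {b, f, g}.
      s holds at f, so ◇s is true at b.
Satisfying worlds: {a, b, d}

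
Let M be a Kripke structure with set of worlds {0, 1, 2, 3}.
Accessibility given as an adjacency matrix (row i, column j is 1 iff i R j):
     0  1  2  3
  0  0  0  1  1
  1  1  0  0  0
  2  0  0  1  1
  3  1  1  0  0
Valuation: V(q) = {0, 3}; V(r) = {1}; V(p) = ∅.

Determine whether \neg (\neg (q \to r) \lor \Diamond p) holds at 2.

Yes

Recall that \Diamond ψ holds at a world iff ψ holds at some accessible world.
At 2: \neg (q \to r) \lor \Diamond p is false, so \neg (\neg (q \to r) \lor \Diamond p) is true.
  At 2: \neg (q \to r) is false, \Diamond p is false, so \neg (q \to r) \lor \Diamond p is false.
    At 2: \Diamond p requires p at some successor in {2, 3}.
      At 2: p is false.
      At 3: p is false.
    So \Diamond p is false at 2.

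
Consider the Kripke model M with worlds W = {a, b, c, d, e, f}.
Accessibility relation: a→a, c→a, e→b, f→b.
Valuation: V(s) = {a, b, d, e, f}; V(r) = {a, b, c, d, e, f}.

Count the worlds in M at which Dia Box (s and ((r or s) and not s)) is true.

2

Let φ = Dia Box (s and ((r or s) and not s)). Evaluate φ at each world:
  a (successors {a}): φ is false.
  b (successors ∅): φ is false.
  c (successors {a}): φ is false.
  d (successors ∅): φ is false.
  e (successors {b}): φ is true.
  f (successors {b}): φ is true.
For instance, at e:
  At e: Dia Box (s and ((r or s) and not s)) requires Box (s and ((r or s) and not s)) at some successor in {b}.
    Box (s and ((r or s) and not s)) holds at b, so Dia Box (s and ((r or s) and not s)) is true at e.
      At b: no accessible worlds, so Box (s and ((r or s) and not s)) holds vacuously.
Satisfying worlds: {e, f}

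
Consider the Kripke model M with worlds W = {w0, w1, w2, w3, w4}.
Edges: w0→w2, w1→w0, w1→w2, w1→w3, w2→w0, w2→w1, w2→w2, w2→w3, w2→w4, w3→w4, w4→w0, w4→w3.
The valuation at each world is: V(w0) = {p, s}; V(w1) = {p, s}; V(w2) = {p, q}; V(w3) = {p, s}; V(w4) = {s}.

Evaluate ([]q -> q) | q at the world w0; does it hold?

At w0: []q -> q is false, q is false, so ([]q -> q) | q is false.
  At w0: []q is true, q is false, so []q -> q is false.
    At w0: []q requires q at every successor {w2}.
      At w2: q is true.
    So []q is true at w0.

No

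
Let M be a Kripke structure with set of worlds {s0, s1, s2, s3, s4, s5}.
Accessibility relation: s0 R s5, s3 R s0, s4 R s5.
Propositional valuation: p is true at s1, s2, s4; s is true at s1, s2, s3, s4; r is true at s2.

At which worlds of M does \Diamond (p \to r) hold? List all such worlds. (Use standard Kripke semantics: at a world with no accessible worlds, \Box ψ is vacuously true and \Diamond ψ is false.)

s0, s3, s4

Let φ = \Diamond (p \to r). Evaluate φ at each world:
  s0 (successors {s5}): φ is true.
  s1 (successors ∅): φ is false.
  s2 (successors ∅): φ is false.
  s3 (successors {s0}): φ is true.
  s4 (successors {s5}): φ is true.
  s5 (successors ∅): φ is false.
For instance, at s4:
  At s4: \Diamond (p \to r) requires p \to r at some successor in {s5}.
    p \to r holds at s5, so \Diamond (p \to r) is true at s4.
Satisfying worlds: {s0, s3, s4}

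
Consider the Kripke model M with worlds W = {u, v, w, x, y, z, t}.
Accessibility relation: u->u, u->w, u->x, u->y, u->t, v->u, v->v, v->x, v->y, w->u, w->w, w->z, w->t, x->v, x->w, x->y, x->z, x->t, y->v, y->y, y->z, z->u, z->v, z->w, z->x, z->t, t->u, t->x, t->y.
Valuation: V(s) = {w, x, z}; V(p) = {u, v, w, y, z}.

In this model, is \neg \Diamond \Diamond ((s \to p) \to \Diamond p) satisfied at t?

No

Recall that \Diamond ψ holds at a world iff ψ holds at some accessible world.
At t: \Diamond \Diamond ((s \to p) \to \Diamond p) is true, so \neg \Diamond \Diamond ((s \to p) \to \Diamond p) is false.
  At t: \Diamond \Diamond ((s \to p) \to \Diamond p) requires \Diamond ((s \to p) \to \Diamond p) at some successor in {u, x, y}.
    \Diamond ((s \to p) \to \Diamond p) holds at u, so \Diamond \Diamond ((s \to p) \to \Diamond p) is true at t.
      At u: \Diamond ((s \to p) \to \Diamond p) requires (s \to p) \to \Diamond p at some successor in {u, w, x, y, t}.
        (s \to p) \to \Diamond p holds at u, so \Diamond ((s \to p) \to \Diamond p) is true at u.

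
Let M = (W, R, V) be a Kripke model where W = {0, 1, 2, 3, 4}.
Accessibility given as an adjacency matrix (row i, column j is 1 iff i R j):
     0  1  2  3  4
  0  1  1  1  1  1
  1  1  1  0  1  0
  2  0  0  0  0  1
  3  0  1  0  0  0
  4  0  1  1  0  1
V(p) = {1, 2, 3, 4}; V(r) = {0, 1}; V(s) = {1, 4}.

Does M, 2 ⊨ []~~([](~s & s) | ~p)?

Recall that []ψ holds at a world iff ψ holds at every accessible world, and <>ψ holds iff ψ holds at some accessible world.
At 2: []~~([](~s & s) | ~p) requires ~~([](~s & s) | ~p) at every successor {4}.
  ~~([](~s & s) | ~p) fails at 4, so []~~([](~s & s) | ~p) is false at 2.
    At 4: ~([](~s & s) | ~p) is true, so ~~([](~s & s) | ~p) is false.
      At 4: [](~s & s) | ~p is false, so ~([](~s & s) | ~p) is true.

No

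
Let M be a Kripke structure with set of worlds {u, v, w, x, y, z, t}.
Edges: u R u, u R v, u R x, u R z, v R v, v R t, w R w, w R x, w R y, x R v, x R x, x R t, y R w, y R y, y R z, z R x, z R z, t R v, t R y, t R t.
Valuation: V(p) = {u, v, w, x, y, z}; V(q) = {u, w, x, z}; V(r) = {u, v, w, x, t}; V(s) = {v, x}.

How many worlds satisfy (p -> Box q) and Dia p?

Let φ = (p -> Box q) and Dia p. Evaluate φ at each world:
  u (successors {u, v, x, z}): φ is false.
  v (successors {v, t}): φ is false.
  w (successors {w, x, y}): φ is false.
  x (successors {v, x, t}): φ is false.
  y (successors {w, y, z}): φ is false.
  z (successors {x, z}): φ is true.
  t (successors {v, y, t}): φ is true.
For instance, at u:
  At u: p -> Box q is false, Dia p is true, so (p -> Box q) and Dia p is false.
    At u: p is true, Box q is false, so p -> Box q is false.
      At u: Box q requires q at every successor {u, v, x, z}.
        q fails at v, so Box q is false at u.
    At u: Dia p requires p at some successor in {u, v, x, z}.
      p holds at u, so Dia p is true at u.
Satisfying worlds: {z, t}

2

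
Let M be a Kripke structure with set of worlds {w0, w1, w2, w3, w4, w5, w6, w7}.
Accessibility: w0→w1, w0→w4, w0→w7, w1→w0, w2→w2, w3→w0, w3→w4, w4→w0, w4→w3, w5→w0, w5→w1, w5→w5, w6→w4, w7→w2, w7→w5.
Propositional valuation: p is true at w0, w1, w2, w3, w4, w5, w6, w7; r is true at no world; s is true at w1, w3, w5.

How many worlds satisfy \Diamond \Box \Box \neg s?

Recall that \Box ψ holds at a world iff ψ holds at every accessible world, and \Diamond ψ holds iff ψ holds at some accessible world.
Let φ = \Diamond \Box \Box \neg s. Evaluate φ at each world:
  w0 (successors {w1, w4, w7}): φ is false.
  w1 (successors {w0}): φ is false.
  w2 (successors {w2}): φ is true.
  w3 (successors {w0, w4}): φ is false.
  w4 (successors {w0, w3}): φ is false.
  w5 (successors {w0, w1, w5}): φ is false.
  w6 (successors {w4}): φ is false.
  w7 (successors {w2, w5}): φ is true.
For instance, at w6:
  At w6: \Diamond \Box \Box \neg s requires \Box \Box \neg s at some successor in {w4}.
    At w4: \Box \Box \neg s is false.
  So \Diamond \Box \Box \neg s is false at w6.
Satisfying worlds: {w2, w7}

2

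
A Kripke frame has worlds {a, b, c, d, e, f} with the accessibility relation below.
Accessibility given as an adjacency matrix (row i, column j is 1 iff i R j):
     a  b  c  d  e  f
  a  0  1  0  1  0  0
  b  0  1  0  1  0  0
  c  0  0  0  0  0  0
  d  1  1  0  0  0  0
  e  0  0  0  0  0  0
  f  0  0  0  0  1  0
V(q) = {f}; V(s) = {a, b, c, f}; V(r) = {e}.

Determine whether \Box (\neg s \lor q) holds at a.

At a: \Box (\neg s \lor q) requires \neg s \lor q at every successor {b, d}.
  \neg s \lor q fails at b, so \Box (\neg s \lor q) is false at a.

No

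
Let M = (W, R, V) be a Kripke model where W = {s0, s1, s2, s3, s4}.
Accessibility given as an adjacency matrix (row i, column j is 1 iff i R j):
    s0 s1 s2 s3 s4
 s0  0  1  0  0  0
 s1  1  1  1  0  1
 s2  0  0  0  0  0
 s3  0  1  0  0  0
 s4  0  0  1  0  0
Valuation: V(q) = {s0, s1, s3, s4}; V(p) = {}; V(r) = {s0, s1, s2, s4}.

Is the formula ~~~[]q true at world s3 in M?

Recall that []ψ holds at a world iff ψ holds at every accessible world, and <>ψ holds iff ψ holds at some accessible world.
At s3: ~~[]q is true, so ~~~[]q is false.
  At s3: ~[]q is false, so ~~[]q is true.
    At s3: []q is true, so ~[]q is false.
      At s3: []q requires q at every successor {s1}.
        At s1: q is true.
      So []q is true at s3.

No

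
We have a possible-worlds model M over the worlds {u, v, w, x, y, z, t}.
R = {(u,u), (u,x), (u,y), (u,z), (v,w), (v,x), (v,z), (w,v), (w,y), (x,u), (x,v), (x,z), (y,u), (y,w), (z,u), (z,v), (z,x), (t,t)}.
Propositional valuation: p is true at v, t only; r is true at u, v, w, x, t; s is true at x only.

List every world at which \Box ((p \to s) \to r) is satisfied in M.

Recall that \Box ψ holds at a world iff ψ holds at every accessible world, and \Diamond ψ holds iff ψ holds at some accessible world.
Let φ = \Box ((p \to s) \to r). Evaluate φ at each world:
  u (successors {u, x, y, z}): φ is false.
  v (successors {w, x, z}): φ is false.
  w (successors {v, y}): φ is false.
  x (successors {u, v, z}): φ is false.
  y (successors {u, w}): φ is true.
  z (successors {u, v, x}): φ is true.
  t (successors {t}): φ is true.
For instance, at v:
  At v: \Box ((p \to s) \to r) requires (p \to s) \to r at every successor {w, x, z}.
    (p \to s) \to r fails at z, so \Box ((p \to s) \to r) is false at v.
Satisfying worlds: {y, z, t}

y, z, t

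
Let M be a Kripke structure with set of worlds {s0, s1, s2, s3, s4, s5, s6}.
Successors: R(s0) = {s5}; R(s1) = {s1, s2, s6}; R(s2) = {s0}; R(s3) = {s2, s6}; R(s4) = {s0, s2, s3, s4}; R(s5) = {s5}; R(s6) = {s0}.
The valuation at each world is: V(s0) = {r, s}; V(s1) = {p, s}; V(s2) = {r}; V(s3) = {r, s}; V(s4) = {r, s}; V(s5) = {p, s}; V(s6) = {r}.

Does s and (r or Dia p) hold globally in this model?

Let φ = s and (r or Dia p). Evaluate φ at each world:
  s0 (successors {s5}): φ is true.
  s1 (successors {s1, s2, s6}): φ is true.
  s2 (successors {s0}): φ is false.
  s3 (successors {s2, s6}): φ is true.
  s4 (successors {s0, s2, s3, s4}): φ is true.
  s5 (successors {s5}): φ is true.
  s6 (successors {s0}): φ is false.
Detail at s2 (counterexample):
  At s2: s is false, r or Dia p is true, so s and (r or Dia p) is false.
    At s2: r is true, Dia p is false, so r or Dia p is true.
      At s2: Dia p requires p at some successor in {s0}.
        At s0: p is false.
      So Dia p is false at s2.

No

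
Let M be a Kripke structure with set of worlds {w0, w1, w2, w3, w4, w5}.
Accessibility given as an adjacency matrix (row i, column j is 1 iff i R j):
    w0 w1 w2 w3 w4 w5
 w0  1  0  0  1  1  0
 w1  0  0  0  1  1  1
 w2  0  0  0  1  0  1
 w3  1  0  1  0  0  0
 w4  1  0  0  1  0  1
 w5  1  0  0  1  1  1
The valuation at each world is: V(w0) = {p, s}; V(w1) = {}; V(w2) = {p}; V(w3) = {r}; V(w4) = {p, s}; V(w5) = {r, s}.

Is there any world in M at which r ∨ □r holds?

Let φ = r ∨ □r. Evaluate φ at each world:
  w0 (successors {w0, w3, w4}): φ is false.
  w1 (successors {w3, w4, w5}): φ is false.
  w2 (successors {w3, w5}): φ is true.
  w3 (successors {w0, w2}): φ is true.
  w4 (successors {w0, w3, w5}): φ is false.
  w5 (successors {w0, w3, w4, w5}): φ is true.
Detail at w2 (witness):
  At w2: r is false, □r is true, so r ∨ □r is true.
    At w2: □r requires r at every successor {w3, w5}.
      At w3: r is true.
      At w5: r is true.
    So □r is true at w2.

Yes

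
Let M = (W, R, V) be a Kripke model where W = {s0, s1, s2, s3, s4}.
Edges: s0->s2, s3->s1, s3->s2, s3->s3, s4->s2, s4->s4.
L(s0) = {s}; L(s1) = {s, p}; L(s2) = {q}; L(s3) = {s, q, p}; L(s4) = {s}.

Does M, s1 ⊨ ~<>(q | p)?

At s1: <>(q | p) is false, so ~<>(q | p) is true.
  At s1: no accessible worlds, so <>(q | p) is false.

Yes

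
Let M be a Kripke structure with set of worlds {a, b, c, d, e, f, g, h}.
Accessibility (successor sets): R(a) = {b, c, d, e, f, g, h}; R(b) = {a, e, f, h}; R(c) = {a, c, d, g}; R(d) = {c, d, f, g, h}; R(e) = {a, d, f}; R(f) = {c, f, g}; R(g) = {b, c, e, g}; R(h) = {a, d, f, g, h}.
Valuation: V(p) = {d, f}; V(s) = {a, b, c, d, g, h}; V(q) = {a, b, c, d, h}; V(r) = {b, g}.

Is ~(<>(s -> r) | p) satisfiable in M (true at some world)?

Recall that <>ψ holds at a world iff ψ holds at some accessible world.
Let φ = ~(<>(s -> r) | p). Evaluate φ at each world:
  a (successors {b, c, d, e, f, g, h}): φ is false.
  b (successors {a, e, f, h}): φ is false.
  c (successors {a, c, d, g}): φ is false.
  d (successors {c, d, f, g, h}): φ is false.
  e (successors {a, d, f}): φ is false.
  f (successors {c, f, g}): φ is false.
  g (successors {b, c, e, g}): φ is false.
  h (successors {a, d, f, g, h}): φ is false.
For instance, at b:
  At b: <>(s -> r) | p is true, so ~(<>(s -> r) | p) is false.
    At b: <>(s -> r) is true, p is false, so <>(s -> r) | p is true.
      At b: <>(s -> r) requires s -> r at some successor in {a, e, f, h}.
        s -> r holds at e, so <>(s -> r) is true at b.

No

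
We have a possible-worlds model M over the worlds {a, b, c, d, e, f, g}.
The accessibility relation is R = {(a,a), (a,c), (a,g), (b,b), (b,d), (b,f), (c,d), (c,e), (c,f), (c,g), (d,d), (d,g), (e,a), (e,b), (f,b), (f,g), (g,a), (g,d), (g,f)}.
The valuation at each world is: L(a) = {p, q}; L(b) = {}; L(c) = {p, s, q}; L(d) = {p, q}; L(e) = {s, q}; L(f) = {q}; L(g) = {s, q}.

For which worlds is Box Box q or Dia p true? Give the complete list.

a, b, c, d, e, g

Let φ = Box Box q or Dia p. Evaluate φ at each world:
  a (successors {a, c, g}): φ is true.
  b (successors {b, d, f}): φ is true.
  c (successors {d, e, f, g}): φ is true.
  d (successors {d, g}): φ is true.
  e (successors {a, b}): φ is true.
  f (successors {b, g}): φ is false.
  g (successors {a, d, f}): φ is true.
For instance, at a:
  At a: Box Box q is true, Dia p is true, so Box Box q or Dia p is true.
    At a: Box Box q requires Box q at every successor {a, c, g}.
      At a: Box q is true.
      At c: Box q is true.
      At g: Box q is true.
    So Box Box q is true at a.
    At a: Dia p requires p at some successor in {a, c, g}.
      p holds at a, so Dia p is true at a.
Satisfying worlds: {a, b, c, d, e, g}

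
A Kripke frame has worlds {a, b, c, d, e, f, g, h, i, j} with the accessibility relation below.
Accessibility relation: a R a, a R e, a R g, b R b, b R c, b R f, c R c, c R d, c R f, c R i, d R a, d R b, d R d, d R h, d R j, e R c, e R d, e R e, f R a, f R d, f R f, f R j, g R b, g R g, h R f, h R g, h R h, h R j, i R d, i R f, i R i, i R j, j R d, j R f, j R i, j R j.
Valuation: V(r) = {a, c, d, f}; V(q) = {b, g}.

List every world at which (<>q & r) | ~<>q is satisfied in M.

Let φ = (<>q & r) | ~<>q. Evaluate φ at each world:
  a (successors {a, e, g}): φ is true.
  b (successors {b, c, f}): φ is false.
  c (successors {c, d, f, i}): φ is true.
  d (successors {a, b, d, h, j}): φ is true.
  e (successors {c, d, e}): φ is true.
  f (successors {a, d, f, j}): φ is true.
  g (successors {b, g}): φ is false.
  h (successors {f, g, h, j}): φ is false.
  i (successors {d, f, i, j}): φ is true.
  j (successors {d, f, i, j}): φ is true.
For instance, at i:
  At i: <>q & r is false, ~<>q is true, so (<>q & r) | ~<>q is true.
    At i: <>q is false, r is false, so <>q & r is false.
      At i: <>q requires q at some successor in {d, f, i, j}.
        At d: q is false.
        At f: q is false.
        At i: q is false.
        At j: q is false.
      So <>q is false at i.
    At i: <>q is false, so ~<>q is true.
      At i: <>q requires q at some successor in {d, f, i, j}.
        At d: q is false.
        At f: q is false.
        At i: q is false.
        At j: q is false.
      So <>q is false at i.
Satisfying worlds: {a, c, d, e, f, i, j}

a, c, d, e, f, i, j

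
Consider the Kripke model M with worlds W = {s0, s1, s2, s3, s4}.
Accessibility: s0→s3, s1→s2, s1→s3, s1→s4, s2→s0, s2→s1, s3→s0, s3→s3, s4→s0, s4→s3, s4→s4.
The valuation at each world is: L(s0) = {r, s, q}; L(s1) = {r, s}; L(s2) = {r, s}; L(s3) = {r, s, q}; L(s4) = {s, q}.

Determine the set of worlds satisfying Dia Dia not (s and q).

s1, s2

Let φ = Dia Dia not (s and q). Evaluate φ at each world:
  s0 (successors {s3}): φ is false.
  s1 (successors {s2, s3, s4}): φ is true.
  s2 (successors {s0, s1}): φ is true.
  s3 (successors {s0, s3}): φ is false.
  s4 (successors {s0, s3, s4}): φ is false.
For instance, at s0:
  At s0: Dia Dia not (s and q) requires Dia not (s and q) at some successor in {s3}.
    At s3: Dia not (s and q) is false.
  So Dia Dia not (s and q) is false at s0.
Satisfying worlds: {s1, s2}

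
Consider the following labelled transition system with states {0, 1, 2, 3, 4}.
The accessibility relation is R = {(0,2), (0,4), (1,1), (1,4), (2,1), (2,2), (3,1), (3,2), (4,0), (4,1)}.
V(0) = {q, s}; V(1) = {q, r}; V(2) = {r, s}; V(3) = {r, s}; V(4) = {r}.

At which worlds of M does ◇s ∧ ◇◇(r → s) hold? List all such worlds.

Let φ = ◇s ∧ ◇◇(r → s). Evaluate φ at each world:
  0 (successors {2, 4}): φ is true.
  1 (successors {1, 4}): φ is false.
  2 (successors {1, 2}): φ is true.
  3 (successors {1, 2}): φ is true.
  4 (successors {0, 1}): φ is true.
For instance, at 4:
  At 4: ◇s is true, ◇◇(r → s) is true, so ◇s ∧ ◇◇(r → s) is true.
    At 4: ◇s requires s at some successor in {0, 1}.
      s holds at 0, so ◇s is true at 4.
    At 4: ◇◇(r → s) requires ◇(r → s) at some successor in {0, 1}.
      ◇(r → s) holds at 0, so ◇◇(r → s) is true at 4.
Satisfying worlds: {0, 2, 3, 4}

0, 2, 3, 4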